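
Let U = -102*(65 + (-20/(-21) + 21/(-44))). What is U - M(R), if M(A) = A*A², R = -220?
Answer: 1638763517/154 ≈ 1.0641e+7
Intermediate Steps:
M(A) = A³
U = -1028483/154 (U = -102*(65 + (-20*(-1/21) + 21*(-1/44))) = -102*(65 + (20/21 - 21/44)) = -102*(65 + 439/924) = -102*60499/924 = -1028483/154 ≈ -6678.5)
U - M(R) = -1028483/154 - 1*(-220)³ = -1028483/154 - 1*(-10648000) = -1028483/154 + 10648000 = 1638763517/154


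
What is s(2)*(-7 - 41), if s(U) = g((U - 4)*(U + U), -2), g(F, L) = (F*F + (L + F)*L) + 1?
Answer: -4080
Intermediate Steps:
g(F, L) = 1 + F² + L*(F + L) (g(F, L) = (F² + (F + L)*L) + 1 = (F² + L*(F + L)) + 1 = 1 + F² + L*(F + L))
s(U) = 5 - 4*U*(-4 + U) + 4*U²*(-4 + U)² (s(U) = 1 + ((U - 4)*(U + U))² + (-2)² + ((U - 4)*(U + U))*(-2) = 1 + ((-4 + U)*(2*U))² + 4 + ((-4 + U)*(2*U))*(-2) = 1 + (2*U*(-4 + U))² + 4 + (2*U*(-4 + U))*(-2) = 1 + 4*U²*(-4 + U)² + 4 - 4*U*(-4 + U) = 5 - 4*U*(-4 + U) + 4*U²*(-4 + U)²)
s(2)*(-7 - 41) = (5 - 4*2*(-4 + 2) + 4*2²*(-4 + 2)²)*(-7 - 41) = (5 - 4*2*(-2) + 4*4*(-2)²)*(-48) = (5 + 16 + 4*4*4)*(-48) = (5 + 16 + 64)*(-48) = 85*(-48) = -4080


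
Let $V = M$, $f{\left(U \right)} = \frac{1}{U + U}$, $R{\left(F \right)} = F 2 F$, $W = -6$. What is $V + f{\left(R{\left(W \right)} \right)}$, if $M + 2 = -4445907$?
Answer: $- \frac{640210895}{144} \approx -4.4459 \cdot 10^{6}$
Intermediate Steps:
$M = -4445909$ ($M = -2 - 4445907 = -4445909$)
$R{\left(F \right)} = 2 F^{2}$ ($R{\left(F \right)} = 2 F F = 2 F^{2}$)
$f{\left(U \right)} = \frac{1}{2 U}$
$V = -4445909$
$V + f{\left(R{\left(W \right)} \right)} = -4445909 + \frac{1}{2 \cdot 2 \left(-6\right)^{2}} = -4445909 + \frac{1}{2 \cdot 2 \cdot 36} = -4445909 + \frac{1}{2 \cdot 72} = -4445909 + \frac{1}{2} \cdot \frac{1}{72} = -4445909 + \frac{1}{144} = - \frac{640210895}{144}$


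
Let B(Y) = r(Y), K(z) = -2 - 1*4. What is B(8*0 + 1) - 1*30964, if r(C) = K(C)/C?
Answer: -30970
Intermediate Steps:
K(z) = -6 (K(z) = -2 - 4 = -6)
r(C) = -6/C
B(Y) = -6/Y
B(8*0 + 1) - 1*30964 = -6/(8*0 + 1) - 1*30964 = -6/(0 + 1) - 30964 = -6/1 - 30964 = -6*1 - 30964 = -6 - 30964 = -30970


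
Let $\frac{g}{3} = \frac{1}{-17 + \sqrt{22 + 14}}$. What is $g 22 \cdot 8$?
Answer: $-48$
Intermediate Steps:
$g = - \frac{3}{11}$ ($g = \frac{3}{-17 + \sqrt{22 + 14}} = \frac{3}{-17 + \sqrt{36}} = \frac{3}{-17 + 6} = \frac{3}{-11} = 3 \left(- \frac{1}{11}\right) = - \frac{3}{11} \approx -0.27273$)
$g 22 \cdot 8 = \left(- \frac{3}{11}\right) 22 \cdot 8 = \left(-6\right) 8 = -48$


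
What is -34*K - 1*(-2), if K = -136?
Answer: 4626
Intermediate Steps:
-34*K - 1*(-2) = -34*(-136) - 1*(-2) = 4624 + 2 = 4626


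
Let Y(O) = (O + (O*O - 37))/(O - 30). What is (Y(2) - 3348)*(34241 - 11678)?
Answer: -2114446419/28 ≈ -7.5516e+7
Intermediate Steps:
Y(O) = (-37 + O + O²)/(-30 + O) (Y(O) = (O + (O² - 37))/(-30 + O) = (O + (-37 + O²))/(-30 + O) = (-37 + O + O²)/(-30 + O))
(Y(2) - 3348)*(34241 - 11678) = ((-37 + 2 + 2²)/(-30 + 2) - 3348)*(34241 - 11678) = ((-37 + 2 + 4)/(-28) - 3348)*22563 = (-1/28*(-31) - 3348)*22563 = (31/28 - 3348)*22563 = -93713/28*22563 = -2114446419/28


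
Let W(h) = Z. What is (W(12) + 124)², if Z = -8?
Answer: 13456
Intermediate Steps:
W(h) = -8
(W(12) + 124)² = (-8 + 124)² = 116² = 13456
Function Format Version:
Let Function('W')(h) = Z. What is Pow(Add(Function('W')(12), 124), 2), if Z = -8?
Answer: 13456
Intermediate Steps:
Function('W')(h) = -8
Pow(Add(Function('W')(12), 124), 2) = Pow(Add(-8, 124), 2) = Pow(116, 2) = 13456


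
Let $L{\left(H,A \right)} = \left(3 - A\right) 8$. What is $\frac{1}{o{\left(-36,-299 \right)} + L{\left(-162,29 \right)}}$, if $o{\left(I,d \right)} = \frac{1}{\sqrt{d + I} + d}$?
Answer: $- \frac{18665387}{3882462689} + \frac{i \sqrt{335}}{3882462689} \approx -0.0048076 + 4.7143 \cdot 10^{-9} i$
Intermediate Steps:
$L{\left(H,A \right)} = 24 - 8 A$
$o{\left(I,d \right)} = \frac{1}{d + \sqrt{I + d}}$ ($o{\left(I,d \right)} = \frac{1}{\sqrt{I + d} + d} = \frac{1}{d + \sqrt{I + d}}$)
$\frac{1}{o{\left(-36,-299 \right)} + L{\left(-162,29 \right)}} = \frac{1}{\frac{1}{-299 + \sqrt{-36 - 299}} + \left(24 - 232\right)} = \frac{1}{\frac{1}{-299 + \sqrt{-335}} + \left(24 - 232\right)} = \frac{1}{\frac{1}{-299 + i \sqrt{335}} - 208} = \frac{1}{-208 + \frac{1}{-299 + i \sqrt{335}}}$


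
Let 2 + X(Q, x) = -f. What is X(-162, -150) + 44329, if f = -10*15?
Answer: 44477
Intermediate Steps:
f = -150
X(Q, x) = 148 (X(Q, x) = -2 - 1*(-150) = -2 + 150 = 148)
X(-162, -150) + 44329 = 148 + 44329 = 44477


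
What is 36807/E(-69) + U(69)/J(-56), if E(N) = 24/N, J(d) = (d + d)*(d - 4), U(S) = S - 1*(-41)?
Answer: -71111113/672 ≈ -1.0582e+5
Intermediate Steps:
U(S) = 41 + S (U(S) = S + 41 = 41 + S)
J(d) = 2*d*(-4 + d) (J(d) = (2*d)*(-4 + d) = 2*d*(-4 + d))
36807/E(-69) + U(69)/J(-56) = 36807/((24/(-69))) + (41 + 69)/((2*(-56)*(-4 - 56))) = 36807/((24*(-1/69))) + 110/((2*(-56)*(-60))) = 36807/(-8/23) + 110/6720 = 36807*(-23/8) + 110*(1/6720) = -846561/8 + 11/672 = -71111113/672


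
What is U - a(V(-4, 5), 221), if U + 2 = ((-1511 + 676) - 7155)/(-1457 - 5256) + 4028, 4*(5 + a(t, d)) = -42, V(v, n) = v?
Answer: 54277159/13426 ≈ 4042.7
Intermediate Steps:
a(t, d) = -31/2 (a(t, d) = -5 + (1/4)*(-42) = -5 - 21/2 = -31/2)
U = 27034528/6713 (U = -2 + (((-1511 + 676) - 7155)/(-1457 - 5256) + 4028) = -2 + ((-835 - 7155)/(-6713) + 4028) = -2 + (-7990*(-1/6713) + 4028) = -2 + (7990/6713 + 4028) = -2 + 27047954/6713 = 27034528/6713 ≈ 4027.2)
U - a(V(-4, 5), 221) = 27034528/6713 - 1*(-31/2) = 27034528/6713 + 31/2 = 54277159/13426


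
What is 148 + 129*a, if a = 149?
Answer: 19369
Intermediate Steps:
148 + 129*a = 148 + 129*149 = 148 + 19221 = 19369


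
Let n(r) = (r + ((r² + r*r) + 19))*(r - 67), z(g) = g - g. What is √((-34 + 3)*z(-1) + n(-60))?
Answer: I*√909193 ≈ 953.52*I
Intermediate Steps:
z(g) = 0
n(r) = (-67 + r)*(19 + r + 2*r²) (n(r) = (r + ((r² + r²) + 19))*(-67 + r) = (r + (2*r² + 19))*(-67 + r) = (r + (19 + 2*r²))*(-67 + r) = (19 + r + 2*r²)*(-67 + r) = (-67 + r)*(19 + r + 2*r²))
√((-34 + 3)*z(-1) + n(-60)) = √((-34 + 3)*0 + (-1273 - 133*(-60)² - 48*(-60) + 2*(-60)³)) = √(-31*0 + (-1273 - 133*3600 + 2880 + 2*(-216000))) = √(0 + (-1273 - 478800 + 2880 - 432000)) = √(0 - 909193) = √(-909193) = I*√909193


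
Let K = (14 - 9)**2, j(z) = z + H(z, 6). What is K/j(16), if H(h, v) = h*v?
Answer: 25/112 ≈ 0.22321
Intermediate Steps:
j(z) = 7*z (j(z) = z + z*6 = z + 6*z = 7*z)
K = 25 (K = 5**2 = 25)
K/j(16) = 25/((7*16)) = 25/112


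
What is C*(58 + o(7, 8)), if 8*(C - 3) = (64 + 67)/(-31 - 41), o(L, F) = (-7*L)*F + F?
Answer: -260311/288 ≈ -903.86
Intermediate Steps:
o(L, F) = F - 7*F*L (o(L, F) = -7*F*L + F = F - 7*F*L)
C = 1597/576 (C = 3 + ((64 + 67)/(-31 - 41))/8 = 3 + (131/(-72))/8 = 3 + (131*(-1/72))/8 = 3 + (1/8)*(-131/72) = 3 - 131/576 = 1597/576 ≈ 2.7726)
C*(58 + o(7, 8)) = 1597*(58 + 8*(1 - 7*7))/576 = 1597*(58 + 8*(1 - 49))/576 = 1597*(58 + 8*(-48))/576 = 1597*(58 - 384)/576 = (1597/576)*(-326) = -260311/288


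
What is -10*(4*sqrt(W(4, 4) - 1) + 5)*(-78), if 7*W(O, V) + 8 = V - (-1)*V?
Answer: 3900 + 3120*I ≈ 3900.0 + 3120.0*I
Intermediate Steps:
W(O, V) = -8/7 + 2*V/7 (W(O, V) = -8/7 + (V - (-1)*V)/7 = -8/7 + (V + V)/7 = -8/7 + (2*V)/7 = -8/7 + 2*V/7)
-10*(4*sqrt(W(4, 4) - 1) + 5)*(-78) = -10*(4*sqrt((-8/7 + (2/7)*4) - 1) + 5)*(-78) = -10*(4*sqrt((-8/7 + 8/7) - 1) + 5)*(-78) = -10*(4*sqrt(0 - 1) + 5)*(-78) = -10*(4*sqrt(-1) + 5)*(-78) = -10*(4*I + 5)*(-78) = -10*(5 + 4*I)*(-78) = (-50 - 40*I)*(-78) = 3900 + 3120*I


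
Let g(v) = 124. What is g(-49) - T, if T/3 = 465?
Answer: -1271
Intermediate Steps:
T = 1395 (T = 3*465 = 1395)
g(-49) - T = 124 - 1*1395 = 124 - 1395 = -1271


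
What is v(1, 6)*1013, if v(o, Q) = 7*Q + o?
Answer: 43559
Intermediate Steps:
v(o, Q) = o + 7*Q
v(1, 6)*1013 = (1 + 7*6)*1013 = (1 + 42)*1013 = 43*1013 = 43559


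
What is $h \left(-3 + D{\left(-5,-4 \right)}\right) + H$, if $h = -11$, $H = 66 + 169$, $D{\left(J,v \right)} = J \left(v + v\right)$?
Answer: $-172$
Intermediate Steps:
$D{\left(J,v \right)} = 2 J v$ ($D{\left(J,v \right)} = J 2 v = 2 J v$)
$H = 235$
$h \left(-3 + D{\left(-5,-4 \right)}\right) + H = - 11 \left(-3 + 2 \left(-5\right) \left(-4\right)\right) + 235 = - 11 \left(-3 + 40\right) + 235 = \left(-11\right) 37 + 235 = -407 + 235 = -172$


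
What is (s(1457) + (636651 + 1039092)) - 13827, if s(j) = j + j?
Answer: 1664830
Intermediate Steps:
s(j) = 2*j
(s(1457) + (636651 + 1039092)) - 13827 = (2*1457 + (636651 + 1039092)) - 13827 = (2914 + 1675743) - 13827 = 1678657 - 13827 = 1664830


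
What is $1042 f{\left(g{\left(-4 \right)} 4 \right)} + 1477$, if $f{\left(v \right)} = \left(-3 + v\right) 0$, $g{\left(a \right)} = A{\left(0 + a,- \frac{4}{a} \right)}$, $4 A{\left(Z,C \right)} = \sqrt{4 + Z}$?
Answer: $1477$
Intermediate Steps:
$A{\left(Z,C \right)} = \frac{\sqrt{4 + Z}}{4}$
$g{\left(a \right)} = \frac{\sqrt{4 + a}}{4}$ ($g{\left(a \right)} = \frac{\sqrt{4 + \left(0 + a\right)}}{4} = \frac{\sqrt{4 + a}}{4}$)
$f{\left(v \right)} = 0$
$1042 f{\left(g{\left(-4 \right)} 4 \right)} + 1477 = 1042 \cdot 0 + 1477 = 0 + 1477 = 1477$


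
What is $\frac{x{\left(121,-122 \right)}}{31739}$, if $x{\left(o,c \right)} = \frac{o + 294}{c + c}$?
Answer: $- \frac{415}{7744316} \approx -5.3588 \cdot 10^{-5}$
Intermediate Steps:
$x{\left(o,c \right)} = \frac{294 + o}{2 c}$
$\frac{x{\left(121,-122 \right)}}{31739} = \frac{\frac{1}{2} \frac{1}{-122} \left(294 + 121\right)}{31739} = \frac{1}{2} \left(- \frac{1}{122}\right) 415 \cdot \frac{1}{31739} = \left(- \frac{415}{244}\right) \frac{1}{31739} = - \frac{415}{7744316}$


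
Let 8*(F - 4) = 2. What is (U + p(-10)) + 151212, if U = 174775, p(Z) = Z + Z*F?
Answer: 651869/2 ≈ 3.2593e+5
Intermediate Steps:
F = 17/4 (F = 4 + (⅛)*2 = 4 + ¼ = 17/4 ≈ 4.2500)
p(Z) = 21*Z/4 (p(Z) = Z + Z*(17/4) = Z + 17*Z/4 = 21*Z/4)
(U + p(-10)) + 151212 = (174775 + (21/4)*(-10)) + 151212 = (174775 - 105/2) + 151212 = 349445/2 + 151212 = 651869/2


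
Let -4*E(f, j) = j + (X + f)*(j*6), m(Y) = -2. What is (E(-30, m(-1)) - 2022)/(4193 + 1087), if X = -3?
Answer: -4241/10560 ≈ -0.40161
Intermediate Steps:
E(f, j) = -j/4 - 3*j*(-3 + f)/2 (E(f, j) = -(j + (-3 + f)*(j*6))/4 = -(j + (-3 + f)*(6*j))/4 = -(j + 6*j*(-3 + f))/4 = -j/4 - 3*j*(-3 + f)/2)
(E(-30, m(-1)) - 2022)/(4193 + 1087) = ((1/4)*(-2)*(17 - 6*(-30)) - 2022)/(4193 + 1087) = ((1/4)*(-2)*(17 + 180) - 2022)/5280 = ((1/4)*(-2)*197 - 2022)*(1/5280) = (-197/2 - 2022)*(1/5280) = -4241/2*1/5280 = -4241/10560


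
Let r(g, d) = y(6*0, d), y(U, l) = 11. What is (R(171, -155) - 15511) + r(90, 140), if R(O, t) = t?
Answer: -15655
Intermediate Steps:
r(g, d) = 11
(R(171, -155) - 15511) + r(90, 140) = (-155 - 15511) + 11 = -15666 + 11 = -15655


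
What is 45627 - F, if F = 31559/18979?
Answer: 865923274/18979 ≈ 45625.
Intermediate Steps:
F = 31559/18979 (F = 31559*(1/18979) = 31559/18979 ≈ 1.6628)
45627 - F = 45627 - 1*31559/18979 = 45627 - 31559/18979 = 865923274/18979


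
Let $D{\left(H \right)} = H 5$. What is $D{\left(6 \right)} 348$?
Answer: $10440$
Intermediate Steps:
$D{\left(H \right)} = 5 H$
$D{\left(6 \right)} 348 = 5 \cdot 6 \cdot 348 = 30 \cdot 348 = 10440$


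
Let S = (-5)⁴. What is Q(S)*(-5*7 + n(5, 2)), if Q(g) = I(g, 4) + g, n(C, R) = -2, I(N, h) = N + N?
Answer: -69375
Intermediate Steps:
I(N, h) = 2*N
S = 625
Q(g) = 3*g (Q(g) = 2*g + g = 3*g)
Q(S)*(-5*7 + n(5, 2)) = (3*625)*(-5*7 - 2) = 1875*(-35 - 2) = 1875*(-37) = -69375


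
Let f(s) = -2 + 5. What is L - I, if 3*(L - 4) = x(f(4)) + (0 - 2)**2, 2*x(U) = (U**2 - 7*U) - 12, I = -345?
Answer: 1039/3 ≈ 346.33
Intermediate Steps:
f(s) = 3
x(U) = -6 + U**2/2 - 7*U/2 (x(U) = ((U**2 - 7*U) - 12)/2 = (-12 + U**2 - 7*U)/2 = -6 + U**2/2 - 7*U/2)
L = 4/3 (L = 4 + ((-6 + (1/2)*3**2 - 7/2*3) + (0 - 2)**2)/3 = 4 + ((-6 + (1/2)*9 - 21/2) + (-2)**2)/3 = 4 + ((-6 + 9/2 - 21/2) + 4)/3 = 4 + (-12 + 4)/3 = 4 + (1/3)*(-8) = 4 - 8/3 = 4/3 ≈ 1.3333)
L - I = 4/3 - 1*(-345) = 4/3 + 345 = 1039/3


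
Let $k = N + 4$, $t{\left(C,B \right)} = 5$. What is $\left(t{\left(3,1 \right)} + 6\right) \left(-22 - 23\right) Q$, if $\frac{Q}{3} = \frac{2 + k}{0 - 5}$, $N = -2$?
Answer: $1188$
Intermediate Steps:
$k = 2$ ($k = -2 + 4 = 2$)
$Q = - \frac{12}{5}$ ($Q = 3 \frac{2 + 2}{0 - 5} = 3 \frac{4}{-5} = 3 \cdot 4 \left(- \frac{1}{5}\right) = 3 \left(- \frac{4}{5}\right) = - \frac{12}{5} \approx -2.4$)
$\left(t{\left(3,1 \right)} + 6\right) \left(-22 - 23\right) Q = \left(5 + 6\right) \left(-22 - 23\right) \left(- \frac{12}{5}\right) = 11 \left(-45\right) \left(- \frac{12}{5}\right) = \left(-495\right) \left(- \frac{12}{5}\right) = 1188$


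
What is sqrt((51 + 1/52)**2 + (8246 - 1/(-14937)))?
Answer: sqrt(38728879453185)/59748 ≈ 104.16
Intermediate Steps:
sqrt((51 + 1/52)**2 + (8246 - 1/(-14937))) = sqrt((51 + 1/52)**2 + (8246 - 1*(-1/14937))) = sqrt((2653/52)**2 + (8246 + 1/14937)) = sqrt(7038409/2704 + 123170503/14937) = sqrt(33706596565/3106896) = sqrt(38728879453185)/59748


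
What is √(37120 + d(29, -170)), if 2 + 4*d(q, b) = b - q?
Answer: √148279/2 ≈ 192.54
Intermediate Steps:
d(q, b) = -½ - q/4 + b/4 (d(q, b) = -½ + (b - q)/4 = -½ + (-q/4 + b/4) = -½ - q/4 + b/4)
√(37120 + d(29, -170)) = √(37120 + (-½ - ¼*29 + (¼)*(-170))) = √(37120 + (-½ - 29/4 - 85/2)) = √(37120 - 201/4) = √(148279/4) = √148279/2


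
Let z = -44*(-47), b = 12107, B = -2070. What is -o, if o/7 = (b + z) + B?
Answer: -84735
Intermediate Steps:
z = 2068
o = 84735 (o = 7*((12107 + 2068) - 2070) = 7*(14175 - 2070) = 7*12105 = 84735)
-o = -1*84735 = -84735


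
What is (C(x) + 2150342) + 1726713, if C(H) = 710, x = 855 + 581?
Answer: 3877765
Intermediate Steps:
x = 1436
(C(x) + 2150342) + 1726713 = (710 + 2150342) + 1726713 = 2151052 + 1726713 = 3877765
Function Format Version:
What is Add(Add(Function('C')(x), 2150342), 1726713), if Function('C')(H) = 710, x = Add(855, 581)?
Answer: 3877765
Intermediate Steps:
x = 1436
Add(Add(Function('C')(x), 2150342), 1726713) = Add(Add(710, 2150342), 1726713) = Add(2151052, 1726713) = 3877765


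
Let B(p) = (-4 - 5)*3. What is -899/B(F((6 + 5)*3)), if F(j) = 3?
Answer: 899/27 ≈ 33.296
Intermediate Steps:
B(p) = -27 (B(p) = -9*3 = -27)
-899/B(F((6 + 5)*3)) = -899/(-27) = -899*(-1/27) = 899/27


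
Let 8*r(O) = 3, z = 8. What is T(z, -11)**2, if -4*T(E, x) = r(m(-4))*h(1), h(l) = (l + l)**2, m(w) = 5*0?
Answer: 9/64 ≈ 0.14063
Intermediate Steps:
m(w) = 0
r(O) = 3/8 (r(O) = (1/8)*3 = 3/8)
h(l) = 4*l**2 (h(l) = (2*l)**2 = 4*l**2)
T(E, x) = -3/8 (T(E, x) = -3*4*1**2/32 = -3*4*1/32 = -3*4/32 = -1/4*3/2 = -3/8)
T(z, -11)**2 = (-3/8)**2 = 9/64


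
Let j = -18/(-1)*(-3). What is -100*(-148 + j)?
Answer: 20200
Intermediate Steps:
j = -54 (j = -18*(-1)*(-3) = -3*(-6)*(-3) = 18*(-3) = -54)
-100*(-148 + j) = -100*(-148 - 54) = -100*(-202) = 20200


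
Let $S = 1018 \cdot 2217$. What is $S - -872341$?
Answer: $3129247$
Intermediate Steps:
$S = 2256906$
$S - -872341 = 2256906 - -872341 = 2256906 + 872341 = 3129247$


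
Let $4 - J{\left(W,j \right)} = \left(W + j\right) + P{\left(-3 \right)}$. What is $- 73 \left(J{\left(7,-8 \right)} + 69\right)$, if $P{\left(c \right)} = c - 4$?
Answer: $-5913$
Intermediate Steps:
$P{\left(c \right)} = -4 + c$
$J{\left(W,j \right)} = 11 - W - j$ ($J{\left(W,j \right)} = 4 - \left(\left(W + j\right) - 7\right) = 4 - \left(-7 + W + j\right) = 11 - W - j$)
$- 73 \left(J{\left(7,-8 \right)} + 69\right) = - 73 \left(\left(11 - 7 - -8\right) + 69\right) = - 73 \left(\left(11 - 7 + 8\right) + 69\right) = - 73 \left(12 + 69\right) = \left(-73\right) 81 = -5913$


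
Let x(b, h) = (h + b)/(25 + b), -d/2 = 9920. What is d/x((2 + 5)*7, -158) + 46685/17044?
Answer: 25028407705/1857796 ≈ 13472.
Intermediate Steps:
d = -19840 (d = -2*9920 = -19840)
x(b, h) = (b + h)/(25 + b)
d/x((2 + 5)*7, -158) + 46685/17044 = -19840*(25 + (2 + 5)*7)/((2 + 5)*7 - 158) + 46685/17044 = -19840*(25 + 7*7)/(7*7 - 158) + 46685*(1/17044) = -19840*(25 + 49)/(49 - 158) + 46685/17044 = -19840/(-109/74) + 46685/17044 = -19840*(-74/109) + 46685/17044 = 1468160/109 + 46685/17044 = 25028407705/1857796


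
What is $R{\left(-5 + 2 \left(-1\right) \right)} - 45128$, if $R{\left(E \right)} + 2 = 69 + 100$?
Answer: $-44961$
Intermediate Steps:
$R{\left(E \right)} = 167$ ($R{\left(E \right)} = -2 + \left(69 + 100\right) = -2 + 169 = 167$)
$R{\left(-5 + 2 \left(-1\right) \right)} - 45128 = 167 - 45128 = -44961$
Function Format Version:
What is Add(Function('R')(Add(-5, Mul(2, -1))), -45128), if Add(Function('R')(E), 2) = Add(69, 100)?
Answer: -44961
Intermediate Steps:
Function('R')(E) = 167 (Function('R')(E) = Add(-2, Add(69, 100)) = Add(-2, 169) = 167)
Add(Function('R')(Add(-5, Mul(2, -1))), -45128) = Add(167, -45128) = -44961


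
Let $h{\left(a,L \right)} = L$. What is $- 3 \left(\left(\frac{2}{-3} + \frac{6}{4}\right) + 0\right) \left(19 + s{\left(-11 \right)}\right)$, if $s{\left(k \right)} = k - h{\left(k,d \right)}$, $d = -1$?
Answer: $- \frac{45}{2} \approx -22.5$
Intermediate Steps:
$s{\left(k \right)} = 1 + k$ ($s{\left(k \right)} = k - -1 = k + 1 = 1 + k$)
$- 3 \left(\left(\frac{2}{-3} + \frac{6}{4}\right) + 0\right) \left(19 + s{\left(-11 \right)}\right) = - 3 \left(\left(\frac{2}{-3} + \frac{6}{4}\right) + 0\right) \left(19 + \left(1 - 11\right)\right) = - 3 \left(\left(2 \left(- \frac{1}{3}\right) + 6 \cdot \frac{1}{4}\right) + 0\right) \left(19 - 10\right) = - 3 \left(\left(- \frac{2}{3} + \frac{3}{2}\right) + 0\right) 9 = - 3 \left(\frac{5}{6} + 0\right) 9 = \left(-3\right) \frac{5}{6} \cdot 9 = \left(- \frac{5}{2}\right) 9 = - \frac{45}{2}$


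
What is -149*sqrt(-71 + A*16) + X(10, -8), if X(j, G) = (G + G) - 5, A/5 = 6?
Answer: -21 - 149*sqrt(409) ≈ -3034.3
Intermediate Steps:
A = 30 (A = 5*6 = 30)
X(j, G) = -5 + 2*G (X(j, G) = 2*G - 5 = -5 + 2*G)
-149*sqrt(-71 + A*16) + X(10, -8) = -149*sqrt(-71 + 30*16) + (-5 + 2*(-8)) = -149*sqrt(-71 + 480) + (-5 - 16) = -149*sqrt(409) - 21 = -21 - 149*sqrt(409)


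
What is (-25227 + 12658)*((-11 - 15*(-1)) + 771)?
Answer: -9740975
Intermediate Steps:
(-25227 + 12658)*((-11 - 15*(-1)) + 771) = -12569*((-11 + 15) + 771) = -12569*(4 + 771) = -12569*775 = -9740975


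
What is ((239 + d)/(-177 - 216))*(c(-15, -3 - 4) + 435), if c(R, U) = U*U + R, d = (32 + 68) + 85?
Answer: -198856/393 ≈ -506.00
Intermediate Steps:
d = 185 (d = 100 + 85 = 185)
c(R, U) = R + U**2 (c(R, U) = U**2 + R = R + U**2)
((239 + d)/(-177 - 216))*(c(-15, -3 - 4) + 435) = ((239 + 185)/(-177 - 216))*((-15 + (-3 - 4)**2) + 435) = (424/(-393))*((-15 + (-7)**2) + 435) = (424*(-1/393))*((-15 + 49) + 435) = -424*(34 + 435)/393 = -424/393*469 = -198856/393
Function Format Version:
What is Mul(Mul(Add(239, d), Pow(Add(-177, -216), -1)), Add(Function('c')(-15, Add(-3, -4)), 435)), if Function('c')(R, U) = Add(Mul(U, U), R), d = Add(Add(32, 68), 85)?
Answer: Rational(-198856, 393) ≈ -506.00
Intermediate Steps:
d = 185 (d = Add(100, 85) = 185)
Function('c')(R, U) = Add(R, Pow(U, 2)) (Function('c')(R, U) = Add(Pow(U, 2), R) = Add(R, Pow(U, 2)))
Mul(Mul(Add(239, d), Pow(Add(-177, -216), -1)), Add(Function('c')(-15, Add(-3, -4)), 435)) = Mul(Mul(Add(239, 185), Pow(Add(-177, -216), -1)), Add(Add(-15, Pow(Add(-3, -4), 2)), 435)) = Mul(Mul(424, Pow(-393, -1)), Add(Add(-15, Pow(-7, 2)), 435)) = Mul(Mul(424, Rational(-1, 393)), Add(Add(-15, 49), 435)) = Mul(Rational(-424, 393), Add(34, 435)) = Mul(Rational(-424, 393), 469) = Rational(-198856, 393)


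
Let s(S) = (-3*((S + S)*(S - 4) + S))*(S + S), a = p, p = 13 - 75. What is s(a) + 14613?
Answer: 3035997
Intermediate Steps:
p = -62
a = -62
s(S) = 2*S*(-3*S - 6*S*(-4 + S)) (s(S) = (-3*((2*S)*(-4 + S) + S))*(2*S) = (-3*(2*S*(-4 + S) + S))*(2*S) = (-3*(S + 2*S*(-4 + S)))*(2*S) = (-3*S - 6*S*(-4 + S))*(2*S) = 2*S*(-3*S - 6*S*(-4 + S)))
s(a) + 14613 = (-62)**2*(42 - 12*(-62)) + 14613 = 3844*(42 + 744) + 14613 = 3844*786 + 14613 = 3021384 + 14613 = 3035997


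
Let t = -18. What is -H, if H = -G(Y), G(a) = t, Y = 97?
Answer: -18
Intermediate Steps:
G(a) = -18
H = 18 (H = -1*(-18) = 18)
-H = -1*18 = -18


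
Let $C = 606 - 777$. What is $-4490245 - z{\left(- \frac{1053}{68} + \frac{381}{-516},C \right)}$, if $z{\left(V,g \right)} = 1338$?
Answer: $-4491583$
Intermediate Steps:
$C = -171$
$-4490245 - z{\left(- \frac{1053}{68} + \frac{381}{-516},C \right)} = -4490245 - 1338 = -4491583$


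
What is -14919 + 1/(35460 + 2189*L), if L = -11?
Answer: -169793138/11381 ≈ -14919.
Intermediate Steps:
-14919 + 1/(35460 + 2189*L) = -14919 + 1/(35460 + 2189*(-11)) = -14919 + 1/(35460 - 24079) = -14919 + 1/11381 = -169793138/11381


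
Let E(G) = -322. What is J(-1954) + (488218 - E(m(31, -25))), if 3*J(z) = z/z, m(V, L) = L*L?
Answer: 1465621/3 ≈ 4.8854e+5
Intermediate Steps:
m(V, L) = L**2
J(z) = 1/3 (J(z) = (z/z)/3 = (1/3)*1 = 1/3)
J(-1954) + (488218 - E(m(31, -25))) = 1/3 + (488218 - 1*(-322)) = 1/3 + (488218 + 322) = 1/3 + 488540 = 1465621/3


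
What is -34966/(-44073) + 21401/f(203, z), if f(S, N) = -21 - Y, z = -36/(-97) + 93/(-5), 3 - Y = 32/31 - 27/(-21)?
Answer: -204511246211/207363465 ≈ -986.25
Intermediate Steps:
Y = 148/217 (Y = 3 - (32/31 - 27/(-21)) = 3 - (32*(1/31) - 27*(-1/21)) = 3 - (32/31 + 9/7) = 3 - 1*503/217 = 3 - 503/217 = 148/217 ≈ 0.68203)
z = -8841/485 (z = -36*(-1/97) + 93*(-⅕) = 36/97 - 93/5 = -8841/485 ≈ -18.229)
f(S, N) = -4705/217 (f(S, N) = -21 - 1*148/217 = -21 - 148/217 = -4705/217)
-34966/(-44073) + 21401/f(203, z) = -34966/(-44073) + 21401/(-4705/217) = -34966*(-1/44073) + 21401*(-217/4705) = 34966/44073 - 4644017/4705 = -204511246211/207363465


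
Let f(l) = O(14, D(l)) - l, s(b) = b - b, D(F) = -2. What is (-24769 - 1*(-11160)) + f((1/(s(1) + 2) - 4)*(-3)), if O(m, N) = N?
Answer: -27243/2 ≈ -13622.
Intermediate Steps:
s(b) = 0
f(l) = -2 - l
(-24769 - 1*(-11160)) + f((1/(s(1) + 2) - 4)*(-3)) = (-24769 - 1*(-11160)) + (-2 - (1/(0 + 2) - 4)*(-3)) = (-24769 + 11160) + (-2 - (1/2 - 4)*(-3)) = -13609 + (-2 - (½ - 4)*(-3)) = -13609 + (-2 - (-7)*(-3)/2) = -13609 + (-2 - 1*21/2) = -13609 + (-2 - 21/2) = -13609 - 25/2 = -27243/2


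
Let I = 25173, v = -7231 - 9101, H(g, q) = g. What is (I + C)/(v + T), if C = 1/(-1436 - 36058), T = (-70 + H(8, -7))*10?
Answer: -943836461/635598288 ≈ -1.4850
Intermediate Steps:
v = -16332
T = -620 (T = (-70 + 8)*10 = -62*10 = -620)
C = -1/37494 (C = 1/(-37494) = -1/37494 ≈ -2.6671e-5)
(I + C)/(v + T) = (25173 - 1/37494)/(-16332 - 620) = (943836461/37494)/(-16952) = (943836461/37494)*(-1/16952) = -943836461/635598288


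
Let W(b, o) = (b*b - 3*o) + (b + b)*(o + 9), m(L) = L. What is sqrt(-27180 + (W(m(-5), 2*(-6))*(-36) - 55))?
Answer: I*sqrt(30511) ≈ 174.67*I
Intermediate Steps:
W(b, o) = b**2 - 3*o + 2*b*(9 + o) (W(b, o) = (b**2 - 3*o) + (2*b)*(9 + o) = (b**2 - 3*o) + 2*b*(9 + o) = b**2 - 3*o + 2*b*(9 + o))
sqrt(-27180 + (W(m(-5), 2*(-6))*(-36) - 55)) = sqrt(-27180 + (((-5)**2 - 6*(-6) + 18*(-5) + 2*(-5)*(2*(-6)))*(-36) - 55)) = sqrt(-27180 + ((25 - 3*(-12) - 90 + 2*(-5)*(-12))*(-36) - 55)) = sqrt(-27180 + ((25 + 36 - 90 + 120)*(-36) - 55)) = sqrt(-27180 + (91*(-36) - 55)) = sqrt(-27180 + (-3276 - 55)) = sqrt(-27180 - 3331) = sqrt(-30511) = I*sqrt(30511)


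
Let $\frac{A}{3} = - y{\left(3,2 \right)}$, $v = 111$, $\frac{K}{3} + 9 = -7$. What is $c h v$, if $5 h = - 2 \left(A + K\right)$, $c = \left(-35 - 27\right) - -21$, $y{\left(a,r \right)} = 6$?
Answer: $- \frac{600732}{5} \approx -1.2015 \cdot 10^{5}$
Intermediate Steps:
$K = -48$ ($K = -27 + 3 \left(-7\right) = -27 - 21 = -48$)
$A = -18$ ($A = 3 \left(\left(-1\right) 6\right) = 3 \left(-6\right) = -18$)
$c = -41$ ($c = \left(-35 - 27\right) + 21 = -62 + 21 = -41$)
$h = \frac{132}{5}$ ($h = \frac{\left(-2\right) \left(-18 - 48\right)}{5} = \frac{\left(-2\right) \left(-66\right)}{5} = \frac{1}{5} \cdot 132 = \frac{132}{5} \approx 26.4$)
$c h v = \left(-41\right) \frac{132}{5} \cdot 111 = \left(- \frac{5412}{5}\right) 111 = - \frac{600732}{5}$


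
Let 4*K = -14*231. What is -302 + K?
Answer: -2221/2 ≈ -1110.5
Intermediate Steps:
K = -1617/2 (K = (-14*231)/4 = (1/4)*(-3234) = -1617/2 ≈ -808.50)
-302 + K = -302 - 1617/2 = -2221/2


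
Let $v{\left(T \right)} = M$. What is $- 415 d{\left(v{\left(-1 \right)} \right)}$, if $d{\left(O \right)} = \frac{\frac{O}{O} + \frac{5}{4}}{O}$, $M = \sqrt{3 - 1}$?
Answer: $- \frac{3735 \sqrt{2}}{8} \approx -660.26$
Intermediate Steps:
$M = \sqrt{2} \approx 1.4142$
$v{\left(T \right)} = \sqrt{2}$
$d{\left(O \right)} = \frac{9}{4 O}$ ($d{\left(O \right)} = \frac{1 + 5 \cdot \frac{1}{4}}{O} = \frac{1 + \frac{5}{4}}{O} = \frac{9}{4 O}$)
$- 415 d{\left(v{\left(-1 \right)} \right)} = - 415 \frac{9}{4 \sqrt{2}} = - 415 \frac{9 \frac{\sqrt{2}}{2}}{4} = - 415 \frac{9 \sqrt{2}}{8} = - \frac{3735 \sqrt{2}}{8}$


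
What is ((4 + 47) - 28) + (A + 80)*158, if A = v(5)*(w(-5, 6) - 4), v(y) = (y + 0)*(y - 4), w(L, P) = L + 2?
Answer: 7133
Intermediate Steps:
w(L, P) = 2 + L
v(y) = y*(-4 + y)
A = -35 (A = (5*(-4 + 5))*((2 - 5) - 4) = (5*1)*(-3 - 4) = 5*(-7) = -35)
((4 + 47) - 28) + (A + 80)*158 = ((4 + 47) - 28) + (-35 + 80)*158 = (51 - 28) + 45*158 = 23 + 7110 = 7133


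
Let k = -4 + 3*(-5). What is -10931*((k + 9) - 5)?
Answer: 163965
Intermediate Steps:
k = -19 (k = -4 - 15 = -19)
-10931*((k + 9) - 5) = -10931*((-19 + 9) - 5) = -10931*(-10 - 5) = -10931*(-15) = 163965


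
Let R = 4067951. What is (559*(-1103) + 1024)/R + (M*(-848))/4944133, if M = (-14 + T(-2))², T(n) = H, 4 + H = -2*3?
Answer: -5030358430597/20112490781483 ≈ -0.25011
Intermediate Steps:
H = -10 (H = -4 - 2*3 = -4 - 6 = -10)
T(n) = -10
M = 576 (M = (-14 - 10)² = (-24)² = 576)
(559*(-1103) + 1024)/R + (M*(-848))/4944133 = (559*(-1103) + 1024)/4067951 + (576*(-848))/4944133 = (-616577 + 1024)*(1/4067951) - 488448*1/4944133 = -615553*1/4067951 - 488448/4944133 = -615553/4067951 - 488448/4944133 = -5030358430597/20112490781483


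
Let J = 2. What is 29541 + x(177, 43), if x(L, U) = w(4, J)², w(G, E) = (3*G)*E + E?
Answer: 30217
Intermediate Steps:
w(G, E) = E + 3*E*G (w(G, E) = 3*E*G + E = E + 3*E*G)
x(L, U) = 676 (x(L, U) = (2*(1 + 3*4))² = (2*(1 + 12))² = (2*13)² = 26² = 676)
29541 + x(177, 43) = 29541 + 676 = 30217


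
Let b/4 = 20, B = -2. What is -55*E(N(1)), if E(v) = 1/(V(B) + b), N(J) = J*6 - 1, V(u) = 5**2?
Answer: -11/21 ≈ -0.52381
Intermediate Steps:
b = 80 (b = 4*20 = 80)
V(u) = 25
N(J) = -1 + 6*J (N(J) = 6*J - 1 = -1 + 6*J)
E(v) = 1/105 (E(v) = 1/(25 + 80) = 1/105)
-55*E(N(1)) = -55*1/105 = -11/21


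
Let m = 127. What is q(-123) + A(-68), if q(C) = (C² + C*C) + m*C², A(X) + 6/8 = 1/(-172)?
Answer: 167841061/86 ≈ 1.9516e+6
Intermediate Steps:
A(X) = -65/86 (A(X) = -¾ + 1/(-172) = -¾ - 1/172 = -65/86)
q(C) = 129*C² (q(C) = (C² + C*C) + 127*C² = (C² + C²) + 127*C² = 2*C² + 127*C² = 129*C²)
q(-123) + A(-68) = 129*(-123)² - 65/86 = 129*15129 - 65/86 = 1951641 - 65/86 = 167841061/86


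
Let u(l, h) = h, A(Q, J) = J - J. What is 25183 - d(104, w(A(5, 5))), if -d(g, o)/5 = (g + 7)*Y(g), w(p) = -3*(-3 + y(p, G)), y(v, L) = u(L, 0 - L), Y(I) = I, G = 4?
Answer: 82903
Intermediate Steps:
A(Q, J) = 0
y(v, L) = -L (y(v, L) = 0 - L = -L)
w(p) = 21 (w(p) = -3*(-3 - 1*4) = -3*(-3 - 4) = -3*(-7) = 21)
d(g, o) = -5*g*(7 + g) (d(g, o) = -5*(g + 7)*g = -5*(7 + g)*g = -5*g*(7 + g))
25183 - d(104, w(A(5, 5))) = 25183 - (-5)*104*(7 + 104) = 25183 - (-5)*104*111 = 25183 - 1*(-57720) = 25183 + 57720 = 82903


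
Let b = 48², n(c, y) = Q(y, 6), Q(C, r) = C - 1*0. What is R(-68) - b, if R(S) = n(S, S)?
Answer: -2372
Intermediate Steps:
Q(C, r) = C (Q(C, r) = C + 0 = C)
n(c, y) = y
R(S) = S
b = 2304
R(-68) - b = -68 - 1*2304 = -68 - 2304 = -2372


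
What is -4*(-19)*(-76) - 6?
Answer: -5782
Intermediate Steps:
-4*(-19)*(-76) - 6 = 76*(-76) - 6 = -5776 - 6 = -5782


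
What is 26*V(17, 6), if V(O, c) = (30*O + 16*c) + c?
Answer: 15912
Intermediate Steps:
V(O, c) = 17*c + 30*O (V(O, c) = (16*c + 30*O) + c = 17*c + 30*O)
26*V(17, 6) = 26*(17*6 + 30*17) = 26*(102 + 510) = 26*612 = 15912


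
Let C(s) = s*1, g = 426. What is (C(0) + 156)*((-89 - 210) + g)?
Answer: 19812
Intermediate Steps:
C(s) = s
(C(0) + 156)*((-89 - 210) + g) = (0 + 156)*((-89 - 210) + 426) = 156*(-299 + 426) = 156*127 = 19812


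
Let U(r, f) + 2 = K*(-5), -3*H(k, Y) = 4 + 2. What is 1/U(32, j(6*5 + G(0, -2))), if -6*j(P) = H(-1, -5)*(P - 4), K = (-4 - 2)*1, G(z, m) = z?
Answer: 1/28 ≈ 0.035714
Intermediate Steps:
H(k, Y) = -2 (H(k, Y) = -(4 + 2)/3 = -⅓*6 = -2)
K = -6 (K = -6*1 = -6)
j(P) = -4/3 + P/3 (j(P) = -(-1)*(P - 4)/3 = -(-1)*(-4 + P)/3 = -(8 - 2*P)/6 = -4/3 + P/3)
U(r, f) = 28 (U(r, f) = -2 - 6*(-5) = -2 + 30 = 28)
1/U(32, j(6*5 + G(0, -2))) = 1/28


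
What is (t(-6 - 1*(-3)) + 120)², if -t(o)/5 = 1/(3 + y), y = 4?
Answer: 697225/49 ≈ 14229.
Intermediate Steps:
t(o) = -5/7 (t(o) = -5/(3 + 4) = -5/7)
(t(-6 - 1*(-3)) + 120)² = (-5/7 + 120)² = (835/7)² = 697225/49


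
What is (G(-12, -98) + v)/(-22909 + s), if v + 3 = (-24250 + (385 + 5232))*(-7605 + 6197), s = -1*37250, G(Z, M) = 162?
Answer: -8745141/20053 ≈ -436.10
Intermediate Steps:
s = -37250
v = 26235261 (v = -3 + (-24250 + (385 + 5232))*(-7605 + 6197) = -3 + (-24250 + 5617)*(-1408) = -3 - 18633*(-1408) = -3 + 26235264 = 26235261)
(G(-12, -98) + v)/(-22909 + s) = (162 + 26235261)/(-22909 - 37250) = 26235423/(-60159) = 26235423*(-1/60159) = -8745141/20053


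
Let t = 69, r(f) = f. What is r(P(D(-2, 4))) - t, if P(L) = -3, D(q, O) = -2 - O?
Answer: -72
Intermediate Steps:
r(P(D(-2, 4))) - t = -3 - 1*69 = -3 - 69 = -72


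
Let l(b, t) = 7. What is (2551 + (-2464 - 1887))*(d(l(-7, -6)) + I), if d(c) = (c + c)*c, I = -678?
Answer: 1044000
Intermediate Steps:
d(c) = 2*c² (d(c) = (2*c)*c = 2*c²)
(2551 + (-2464 - 1887))*(d(l(-7, -6)) + I) = (2551 + (-2464 - 1887))*(2*7² - 678) = (2551 - 4351)*(2*49 - 678) = -1800*(98 - 678) = -1800*(-580) = 1044000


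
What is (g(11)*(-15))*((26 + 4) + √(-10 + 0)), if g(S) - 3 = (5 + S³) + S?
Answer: -607500 - 20250*I*√10 ≈ -6.075e+5 - 64036.0*I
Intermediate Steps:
g(S) = 8 + S + S³ (g(S) = 3 + ((5 + S³) + S) = 3 + (5 + S + S³) = 8 + S + S³)
(g(11)*(-15))*((26 + 4) + √(-10 + 0)) = ((8 + 11 + 11³)*(-15))*((26 + 4) + √(-10 + 0)) = ((8 + 11 + 1331)*(-15))*(30 + √(-10)) = (1350*(-15))*(30 + I*√10) = -20250*(30 + I*√10) = -607500 - 20250*I*√10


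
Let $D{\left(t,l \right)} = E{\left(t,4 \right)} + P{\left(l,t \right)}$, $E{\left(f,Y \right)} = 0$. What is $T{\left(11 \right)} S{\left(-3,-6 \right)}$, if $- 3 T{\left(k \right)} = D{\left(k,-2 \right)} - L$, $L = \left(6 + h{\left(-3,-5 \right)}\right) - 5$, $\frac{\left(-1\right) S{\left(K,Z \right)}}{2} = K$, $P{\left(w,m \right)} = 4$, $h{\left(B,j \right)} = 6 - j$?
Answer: $16$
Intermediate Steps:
$S{\left(K,Z \right)} = - 2 K$
$D{\left(t,l \right)} = 4$ ($D{\left(t,l \right)} = 0 + 4 = 4$)
$L = 12$ ($L = \left(6 + \left(6 - -5\right)\right) - 5 = \left(6 + \left(6 + 5\right)\right) - 5 = \left(6 + 11\right) - 5 = 17 - 5 = 12$)
$T{\left(k \right)} = \frac{8}{3}$ ($T{\left(k \right)} = - \frac{4 - 12}{3} = \left(- \frac{1}{3}\right) \left(-8\right) = \frac{8}{3}$)
$T{\left(11 \right)} S{\left(-3,-6 \right)} = \frac{8 \left(\left(-2\right) \left(-3\right)\right)}{3} = \frac{8}{3} \cdot 6 = 16$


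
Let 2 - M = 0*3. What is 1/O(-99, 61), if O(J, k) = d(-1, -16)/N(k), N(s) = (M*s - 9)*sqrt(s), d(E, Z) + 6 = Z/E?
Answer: 113*sqrt(61)/10 ≈ 88.256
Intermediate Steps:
M = 2 (M = 2 - 0*3 = 2 - 1*0 = 2 + 0 = 2)
d(E, Z) = -6 + Z/E
N(s) = sqrt(s)*(-9 + 2*s) (N(s) = (2*s - 9)*sqrt(s) = (-9 + 2*s)*sqrt(s) = sqrt(s)*(-9 + 2*s))
O(J, k) = 10/(sqrt(k)*(-9 + 2*k)) (O(J, k) = (-6 - 16/(-1))/((sqrt(k)*(-9 + 2*k))) = (-6 - 16*(-1))*(1/(sqrt(k)*(-9 + 2*k))) = (-6 + 16)*(1/(sqrt(k)*(-9 + 2*k))) = 10*(1/(sqrt(k)*(-9 + 2*k))) = 10/(sqrt(k)*(-9 + 2*k)))
1/O(-99, 61) = 1/(10/(sqrt(61)*(-9 + 2*61))) = 1/(10*(sqrt(61)/61)/(-9 + 122)) = 1/(10*(sqrt(61)/61)/113) = 1/(10*(sqrt(61)/61)*(1/113)) = 1/(10*sqrt(61)/6893) = 113*sqrt(61)/10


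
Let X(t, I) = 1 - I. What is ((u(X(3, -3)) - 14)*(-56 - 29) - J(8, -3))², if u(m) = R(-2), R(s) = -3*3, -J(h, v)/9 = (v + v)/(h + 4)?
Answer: 15217801/4 ≈ 3.8045e+6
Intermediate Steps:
J(h, v) = -18*v/(4 + h) (J(h, v) = -9*(v + v)/(h + 4) = -9*2*v/(4 + h) = -18*v/(4 + h))
R(s) = -9
u(m) = -9
((u(X(3, -3)) - 14)*(-56 - 29) - J(8, -3))² = ((-9 - 14)*(-56 - 29) - (-18)*(-3)/(4 + 8))² = (-23*(-85) - (-18)*(-3)/12)² = (1955 - (-18)*(-3)/12)² = (1955 - 1*9/2)² = (1955 - 9/2)² = (3901/2)² = 15217801/4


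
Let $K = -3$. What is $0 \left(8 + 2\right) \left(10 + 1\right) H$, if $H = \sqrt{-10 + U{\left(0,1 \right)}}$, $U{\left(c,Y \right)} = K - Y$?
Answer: $0$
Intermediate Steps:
$U{\left(c,Y \right)} = -3 - Y$
$H = i \sqrt{14}$ ($H = \sqrt{-10 - 4} = \sqrt{-14} = i \sqrt{14} \approx 3.7417 i$)
$0 \left(8 + 2\right) \left(10 + 1\right) H = 0 \left(8 + 2\right) \left(10 + 1\right) i \sqrt{14} = 0 \cdot 10 \cdot 11 i \sqrt{14} = 0 \cdot 110 i \sqrt{14} = 0 i \sqrt{14} = 0$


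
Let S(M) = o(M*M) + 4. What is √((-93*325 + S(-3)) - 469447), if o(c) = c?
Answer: I*√499659 ≈ 706.87*I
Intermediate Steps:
S(M) = 4 + M² (S(M) = M*M + 4 = M² + 4 = 4 + M²)
√((-93*325 + S(-3)) - 469447) = √((-93*325 + (4 + (-3)²)) - 469447) = √((-30225 + (4 + 9)) - 469447) = √((-30225 + 13) - 469447) = √(-30212 - 469447) = √(-499659) = I*√499659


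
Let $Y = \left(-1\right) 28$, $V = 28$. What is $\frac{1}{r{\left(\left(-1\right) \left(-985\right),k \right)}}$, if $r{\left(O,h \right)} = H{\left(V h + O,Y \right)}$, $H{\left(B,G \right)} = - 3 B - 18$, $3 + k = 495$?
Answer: $- \frac{1}{44301} \approx -2.2573 \cdot 10^{-5}$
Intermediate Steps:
$Y = -28$
$k = 492$ ($k = -3 + 495 = 492$)
$H{\left(B,G \right)} = -18 - 3 B$
$r{\left(O,h \right)} = -18 - 84 h - 3 O$ ($r{\left(O,h \right)} = -18 - 3 \left(28 h + O\right) = -18 - 3 \left(O + 28 h\right) = -18 - \left(3 O + 84 h\right) = -18 - 84 h - 3 O$)
$\frac{1}{r{\left(\left(-1\right) \left(-985\right),k \right)}} = \frac{1}{-18 - 41328 - 3 \left(\left(-1\right) \left(-985\right)\right)} = \frac{1}{-18 - 41328 - 2955} = \frac{1}{-44301} = - \frac{1}{44301}$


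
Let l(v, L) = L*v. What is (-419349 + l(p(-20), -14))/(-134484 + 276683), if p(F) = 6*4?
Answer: -419685/142199 ≈ -2.9514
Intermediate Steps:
p(F) = 24
(-419349 + l(p(-20), -14))/(-134484 + 276683) = (-419349 - 14*24)/(-134484 + 276683) = (-419349 - 336)/142199 = -419685*1/142199 = -419685/142199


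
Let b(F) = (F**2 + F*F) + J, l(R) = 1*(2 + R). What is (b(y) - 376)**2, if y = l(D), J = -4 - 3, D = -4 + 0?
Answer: 140625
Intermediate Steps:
D = -4
J = -7
l(R) = 2 + R
y = -2 (y = 2 - 4 = -2)
b(F) = -7 + 2*F**2 (b(F) = (F**2 + F*F) - 7 = (F**2 + F**2) - 7 = 2*F**2 - 7 = -7 + 2*F**2)
(b(y) - 376)**2 = ((-7 + 2*(-2)**2) - 376)**2 = ((-7 + 2*4) - 376)**2 = ((-7 + 8) - 376)**2 = (1 - 376)**2 = (-375)**2 = 140625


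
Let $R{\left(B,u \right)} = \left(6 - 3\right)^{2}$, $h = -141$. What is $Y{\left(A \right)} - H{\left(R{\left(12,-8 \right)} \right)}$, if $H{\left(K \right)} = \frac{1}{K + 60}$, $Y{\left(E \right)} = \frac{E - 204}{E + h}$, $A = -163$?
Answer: $\frac{25019}{20976} \approx 1.1927$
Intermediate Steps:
$R{\left(B,u \right)} = 9$ ($R{\left(B,u \right)} = 3^{2} = 9$)
$Y{\left(E \right)} = \frac{-204 + E}{-141 + E}$ ($Y{\left(E \right)} = \frac{E - 204}{E - 141} = \frac{-204 + E}{-141 + E}$)
$H{\left(K \right)} = \frac{1}{60 + K}$
$Y{\left(A \right)} - H{\left(R{\left(12,-8 \right)} \right)} = \frac{-204 - 163}{-141 - 163} - \frac{1}{60 + 9} = \frac{1}{-304} \left(-367\right) - \frac{1}{69} = \left(- \frac{1}{304}\right) \left(-367\right) - \frac{1}{69} = \frac{367}{304} - \frac{1}{69} = \frac{25019}{20976}$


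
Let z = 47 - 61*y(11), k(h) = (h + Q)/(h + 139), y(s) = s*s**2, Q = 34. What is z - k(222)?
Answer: -29293240/361 ≈ -81145.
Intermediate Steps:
y(s) = s**3
k(h) = (34 + h)/(139 + h) (k(h) = (h + 34)/(h + 139) = (34 + h)/(139 + h))
z = -81144 (z = 47 - 61*11**3 = 47 - 61*1331 = 47 - 81191 = -81144)
z - k(222) = -81144 - (34 + 222)/(139 + 222) = -81144 - 256/361 = -29293240/361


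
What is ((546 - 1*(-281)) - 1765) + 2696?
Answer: 1758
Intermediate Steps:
((546 - 1*(-281)) - 1765) + 2696 = ((546 + 281) - 1765) + 2696 = (827 - 1765) + 2696 = -938 + 2696 = 1758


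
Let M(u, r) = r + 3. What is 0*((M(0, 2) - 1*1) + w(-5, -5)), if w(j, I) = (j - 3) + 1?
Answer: 0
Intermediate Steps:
w(j, I) = -2 + j (w(j, I) = (-3 + j) + 1 = -2 + j)
M(u, r) = 3 + r
0*((M(0, 2) - 1*1) + w(-5, -5)) = 0*(((3 + 2) - 1*1) + (-2 - 5)) = 0*((5 - 1) - 7) = 0*(4 - 7) = 0*(-3) = 0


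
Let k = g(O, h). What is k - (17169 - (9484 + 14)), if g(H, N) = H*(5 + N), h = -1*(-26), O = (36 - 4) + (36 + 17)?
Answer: -5036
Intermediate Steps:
O = 85 (O = 32 + 53 = 85)
h = 26
k = 2635 (k = 85*(5 + 26) = 85*31 = 2635)
k - (17169 - (9484 + 14)) = 2635 - (17169 - (9484 + 14)) = 2635 - (17169 - 1*9498) = 2635 - (17169 - 9498) = 2635 - 1*7671 = 2635 - 7671 = -5036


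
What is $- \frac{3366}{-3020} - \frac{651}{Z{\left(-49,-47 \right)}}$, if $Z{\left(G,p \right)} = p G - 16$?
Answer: $\frac{2866011}{3453370} \approx 0.82992$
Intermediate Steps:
$Z{\left(G,p \right)} = -16 + G p$ ($Z{\left(G,p \right)} = G p - 16 = -16 + G p$)
$- \frac{3366}{-3020} - \frac{651}{Z{\left(-49,-47 \right)}} = - \frac{3366}{-3020} - \frac{651}{-16 - -2303} = \left(-3366\right) \left(- \frac{1}{3020}\right) - \frac{651}{-16 + 2303} = \frac{1683}{1510} - \frac{651}{2287} = \frac{2866011}{3453370}$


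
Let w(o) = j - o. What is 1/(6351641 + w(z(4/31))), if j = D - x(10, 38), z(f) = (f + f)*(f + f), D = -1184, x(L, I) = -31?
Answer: 961/6102818904 ≈ 1.5747e-7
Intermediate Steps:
z(f) = 4*f² (z(f) = (2*f)*(2*f) = 4*f²)
j = -1153 (j = -1184 - 1*(-31) = -1184 + 31 = -1153)
w(o) = -1153 - o
1/(6351641 + w(z(4/31))) = 1/(6351641 + (-1153 - 4*(4/31)²)) = 1/(6351641 + (-1153 - 4*16/961)) = 1/(6351641 + (-1153 - 1*64/961)) = 1/(6351641 + (-1153 - 64/961)) = 1/(6351641 - 1108097/961) = 1/(6102818904/961) = 961/6102818904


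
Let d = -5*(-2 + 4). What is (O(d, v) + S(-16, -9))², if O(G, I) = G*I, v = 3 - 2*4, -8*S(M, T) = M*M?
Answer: 324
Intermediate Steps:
d = -10 (d = -5*2 = -10)
S(M, T) = -M²/8 (S(M, T) = -M*M/8 = -M²/8)
v = -5 (v = 3 - 8 = -5)
(O(d, v) + S(-16, -9))² = (-10*(-5) - ⅛*(-16)²)² = (50 - ⅛*256)² = (50 - 32)² = 18² = 324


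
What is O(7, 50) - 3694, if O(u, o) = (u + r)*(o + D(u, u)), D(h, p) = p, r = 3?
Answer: -3124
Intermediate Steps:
O(u, o) = (3 + u)*(o + u) (O(u, o) = (u + 3)*(o + u) = (3 + u)*(o + u))
O(7, 50) - 3694 = (7² + 3*50 + 3*7 + 50*7) - 3694 = (49 + 150 + 21 + 350) - 3694 = 570 - 3694 = -3124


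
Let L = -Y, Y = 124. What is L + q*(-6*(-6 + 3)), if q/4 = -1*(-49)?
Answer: 3404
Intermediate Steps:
L = -124 (L = -1*124 = -124)
q = 196 (q = 4*(-1*(-49)) = 4*49 = 196)
L + q*(-6*(-6 + 3)) = -124 + 196*(-6*(-6 + 3)) = -124 + 196*(-6*(-3)) = -124 + 196*18 = -124 + 3528 = 3404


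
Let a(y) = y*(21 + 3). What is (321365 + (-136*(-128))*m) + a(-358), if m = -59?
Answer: -714299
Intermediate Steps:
a(y) = 24*y (a(y) = y*24 = 24*y)
(321365 + (-136*(-128))*m) + a(-358) = (321365 - 136*(-128)*(-59)) + 24*(-358) = (321365 + 17408*(-59)) - 8592 = (321365 - 1027072) - 8592 = -705707 - 8592 = -714299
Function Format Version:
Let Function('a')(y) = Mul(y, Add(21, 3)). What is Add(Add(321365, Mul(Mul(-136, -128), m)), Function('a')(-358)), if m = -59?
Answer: -714299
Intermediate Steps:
Function('a')(y) = Mul(24, y) (Function('a')(y) = Mul(y, 24) = Mul(24, y))
Add(Add(321365, Mul(Mul(-136, -128), m)), Function('a')(-358)) = Add(Add(321365, Mul(Mul(-136, -128), -59)), Mul(24, -358)) = Add(Add(321365, Mul(17408, -59)), -8592) = Add(Add(321365, -1027072), -8592) = Add(-705707, -8592) = -714299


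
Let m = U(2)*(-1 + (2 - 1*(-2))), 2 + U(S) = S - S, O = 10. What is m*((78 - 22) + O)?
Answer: -396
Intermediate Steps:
U(S) = -2 (U(S) = -2 + (S - S) = -2 + 0 = -2)
m = -6 (m = -2*(-1 + (2 - 1*(-2))) = -2*(-1 + (2 + 2)) = -2*(-1 + 4) = -2*3 = -6)
m*((78 - 22) + O) = -6*((78 - 22) + 10) = -6*(56 + 10) = -6*66 = -396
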